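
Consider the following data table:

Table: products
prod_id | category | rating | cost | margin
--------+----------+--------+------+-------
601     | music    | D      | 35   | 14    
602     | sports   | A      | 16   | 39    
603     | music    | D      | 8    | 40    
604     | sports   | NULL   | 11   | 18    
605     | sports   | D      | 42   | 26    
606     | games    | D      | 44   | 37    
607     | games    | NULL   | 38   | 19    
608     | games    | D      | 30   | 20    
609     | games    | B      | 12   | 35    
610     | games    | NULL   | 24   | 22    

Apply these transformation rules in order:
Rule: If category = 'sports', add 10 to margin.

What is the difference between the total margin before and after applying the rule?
30

Step 1: Original sum of margin = 270
Step 2: 3 records have category = 'sports'
Step 3: Each affected record changes by 10
Step 4: Total change = 3 × 10 = 30
Step 5: New sum = 270 + 30 = 300
Step 6: Difference = |300 - 270| = 30
        (Sum increased by 30)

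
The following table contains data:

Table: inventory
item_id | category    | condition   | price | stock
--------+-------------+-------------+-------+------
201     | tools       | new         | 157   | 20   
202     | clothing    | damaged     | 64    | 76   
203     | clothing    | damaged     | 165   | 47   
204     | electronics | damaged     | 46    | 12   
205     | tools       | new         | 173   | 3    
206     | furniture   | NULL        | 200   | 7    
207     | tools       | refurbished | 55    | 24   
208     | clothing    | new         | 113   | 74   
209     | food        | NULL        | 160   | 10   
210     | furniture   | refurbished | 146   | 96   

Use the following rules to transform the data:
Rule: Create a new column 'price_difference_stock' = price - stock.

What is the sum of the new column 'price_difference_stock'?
910

Step 1: For each record, compute price - stock
Example calculations:
  157 - 20 = 137
  64 - 76 = -12
  165 - 47 = 118
  ...
Step 2: Sum all derived values
Step 3: Total = 910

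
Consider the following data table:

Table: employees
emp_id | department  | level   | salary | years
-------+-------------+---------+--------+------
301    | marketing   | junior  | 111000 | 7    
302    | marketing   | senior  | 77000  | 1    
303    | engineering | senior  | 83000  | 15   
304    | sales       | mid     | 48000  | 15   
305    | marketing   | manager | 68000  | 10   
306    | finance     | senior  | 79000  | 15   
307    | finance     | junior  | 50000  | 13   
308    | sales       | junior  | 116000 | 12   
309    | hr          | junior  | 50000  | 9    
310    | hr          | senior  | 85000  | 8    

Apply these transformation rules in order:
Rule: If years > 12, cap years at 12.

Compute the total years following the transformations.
95

Step 1: 4 records have years > 12
Step 2: These records originally summed to 58
Step 3: After capping: 4 × 12 = 48
Step 4: Unaffected records sum: 47
Step 5: Final sum = 48 + 47 = 95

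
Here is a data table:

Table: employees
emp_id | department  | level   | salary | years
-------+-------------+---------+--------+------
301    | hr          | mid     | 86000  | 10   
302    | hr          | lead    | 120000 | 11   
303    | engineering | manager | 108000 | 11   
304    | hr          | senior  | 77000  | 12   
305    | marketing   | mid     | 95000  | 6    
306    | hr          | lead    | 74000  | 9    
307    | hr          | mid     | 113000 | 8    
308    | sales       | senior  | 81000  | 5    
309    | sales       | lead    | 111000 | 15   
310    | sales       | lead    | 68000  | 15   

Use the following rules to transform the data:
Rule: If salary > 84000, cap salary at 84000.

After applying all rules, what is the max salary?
84000

Step 1: Original maximum salary = 120000
Step 2: Apply cap at 84000
Step 3: 6 records had salary > 84000 and were capped
Step 4: Maximum after transformation = 84000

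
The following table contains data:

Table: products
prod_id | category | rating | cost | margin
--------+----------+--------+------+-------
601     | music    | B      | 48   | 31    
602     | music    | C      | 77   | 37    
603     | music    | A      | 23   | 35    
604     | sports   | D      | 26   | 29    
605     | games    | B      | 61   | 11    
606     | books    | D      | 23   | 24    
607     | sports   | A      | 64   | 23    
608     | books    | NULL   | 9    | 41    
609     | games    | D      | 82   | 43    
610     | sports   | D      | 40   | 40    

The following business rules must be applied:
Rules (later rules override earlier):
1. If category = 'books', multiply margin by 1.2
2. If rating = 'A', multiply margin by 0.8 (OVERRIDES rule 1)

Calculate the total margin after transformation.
315.4

Step 1: Rule 2 takes priority for records with rating = 'A'
  - 2 records: 58 × 0.8 = 46.4
Step 2: Rule 1 applies to remaining records with category = 'books'
  - 2 records: 65 × 1.2 = 78.0
Step 3: Other records unchanged: 191
Step 4: Final sum = 46.4 + 78.0 + 191 = 315.4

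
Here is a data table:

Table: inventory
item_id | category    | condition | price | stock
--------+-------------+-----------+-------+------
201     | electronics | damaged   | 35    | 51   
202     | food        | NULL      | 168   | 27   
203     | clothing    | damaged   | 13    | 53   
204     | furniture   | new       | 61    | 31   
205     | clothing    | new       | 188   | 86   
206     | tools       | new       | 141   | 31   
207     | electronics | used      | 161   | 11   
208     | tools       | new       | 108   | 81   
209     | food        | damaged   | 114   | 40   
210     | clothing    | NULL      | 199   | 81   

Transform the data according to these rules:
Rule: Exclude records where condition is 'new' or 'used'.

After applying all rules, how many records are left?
5

Step 1: Count records to exclude
  - 4 (new) + 1 (used) = 5 records
Step 2: Total records: 10
Step 3: Remaining = 10 - 5 = 5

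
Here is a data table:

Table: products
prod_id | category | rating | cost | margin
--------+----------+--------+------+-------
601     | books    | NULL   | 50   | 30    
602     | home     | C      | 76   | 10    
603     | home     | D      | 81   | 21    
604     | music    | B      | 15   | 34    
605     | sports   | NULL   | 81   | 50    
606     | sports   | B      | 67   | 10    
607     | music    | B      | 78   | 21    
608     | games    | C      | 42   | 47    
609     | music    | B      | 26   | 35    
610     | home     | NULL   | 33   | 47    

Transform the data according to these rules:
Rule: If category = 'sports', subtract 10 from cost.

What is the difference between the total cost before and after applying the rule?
20

Step 1: Original sum of cost = 549
Step 2: 2 records have category = 'sports'
Step 3: Each affected record changes by -10
Step 4: Total change = 2 × -10 = -20
Step 5: New sum = 549 + -20 = 529
Step 6: Difference = |529 - 549| = 20
        (Sum decreased by 20)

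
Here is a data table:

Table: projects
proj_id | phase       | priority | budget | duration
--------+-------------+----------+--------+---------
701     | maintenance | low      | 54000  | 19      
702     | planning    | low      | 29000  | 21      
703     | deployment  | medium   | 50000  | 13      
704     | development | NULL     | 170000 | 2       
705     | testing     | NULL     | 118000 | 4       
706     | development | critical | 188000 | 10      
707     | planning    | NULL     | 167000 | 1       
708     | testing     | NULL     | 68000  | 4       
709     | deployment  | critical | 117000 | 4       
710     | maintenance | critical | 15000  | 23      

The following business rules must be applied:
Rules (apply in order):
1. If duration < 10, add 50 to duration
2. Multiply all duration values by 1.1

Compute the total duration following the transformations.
386.1

Step 1: Apply Rule 1 - Add 50 to records with duration < 10
  - 5 records affected: 15 + (5 × 50) = 265
  - Unaffected records: 86
  - Sum after Rule 1: 351
Step 2: Apply Rule 2 - Multiply all by 1.1
  - 351 × 1.1 = 386.1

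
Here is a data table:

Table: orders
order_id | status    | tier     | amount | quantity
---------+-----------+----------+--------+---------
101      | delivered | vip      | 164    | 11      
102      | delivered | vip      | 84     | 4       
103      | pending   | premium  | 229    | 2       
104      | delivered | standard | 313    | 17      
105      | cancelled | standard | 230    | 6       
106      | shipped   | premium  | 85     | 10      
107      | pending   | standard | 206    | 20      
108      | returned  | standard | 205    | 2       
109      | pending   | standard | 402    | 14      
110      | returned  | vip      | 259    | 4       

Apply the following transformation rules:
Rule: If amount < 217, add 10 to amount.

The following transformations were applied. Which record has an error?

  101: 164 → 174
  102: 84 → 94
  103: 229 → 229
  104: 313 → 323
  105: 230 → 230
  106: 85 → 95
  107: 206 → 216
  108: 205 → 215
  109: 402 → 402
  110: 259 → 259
Record 104 has an error. The correct transformed value should be 313, not 323.

Step 1: Check each record against the rule
Step 2: Record 104 has amount = 313
Step 3: Since 313 >= 217, the bonus should not have been applied
Step 4: Correct value = 313, but claimed value = 323
Conclusion: Record 104 has the error.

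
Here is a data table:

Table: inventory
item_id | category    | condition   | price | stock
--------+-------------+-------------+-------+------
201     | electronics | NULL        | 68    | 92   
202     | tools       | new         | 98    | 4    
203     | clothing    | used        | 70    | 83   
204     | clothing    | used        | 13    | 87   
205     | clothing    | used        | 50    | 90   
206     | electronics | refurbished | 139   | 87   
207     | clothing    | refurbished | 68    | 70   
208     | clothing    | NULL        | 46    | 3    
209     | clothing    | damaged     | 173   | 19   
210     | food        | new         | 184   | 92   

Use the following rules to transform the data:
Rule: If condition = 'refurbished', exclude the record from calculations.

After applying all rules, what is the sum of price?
702

Step 1: Identify records where condition = 'refurbished'
Step 2: The excluded records sum to 207
Step 3: Original total price = 909
Step 4: Remaining total = 909 - 207 = 702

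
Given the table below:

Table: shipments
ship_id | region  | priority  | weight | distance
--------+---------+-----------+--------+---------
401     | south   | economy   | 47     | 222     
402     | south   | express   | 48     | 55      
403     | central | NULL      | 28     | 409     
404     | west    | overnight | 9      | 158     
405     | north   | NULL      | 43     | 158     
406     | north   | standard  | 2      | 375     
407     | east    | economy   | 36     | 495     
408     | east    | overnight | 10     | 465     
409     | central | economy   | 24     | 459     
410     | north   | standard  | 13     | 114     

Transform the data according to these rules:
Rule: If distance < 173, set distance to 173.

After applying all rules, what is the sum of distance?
3117

Step 1: 4 records have distance < 173
Step 2: These records originally summed to 485
Step 3: After setting to minimum: 4 × 173 = 692
Step 4: Unaffected records sum: 2425
Step 5: Final sum = 692 + 2425 = 3117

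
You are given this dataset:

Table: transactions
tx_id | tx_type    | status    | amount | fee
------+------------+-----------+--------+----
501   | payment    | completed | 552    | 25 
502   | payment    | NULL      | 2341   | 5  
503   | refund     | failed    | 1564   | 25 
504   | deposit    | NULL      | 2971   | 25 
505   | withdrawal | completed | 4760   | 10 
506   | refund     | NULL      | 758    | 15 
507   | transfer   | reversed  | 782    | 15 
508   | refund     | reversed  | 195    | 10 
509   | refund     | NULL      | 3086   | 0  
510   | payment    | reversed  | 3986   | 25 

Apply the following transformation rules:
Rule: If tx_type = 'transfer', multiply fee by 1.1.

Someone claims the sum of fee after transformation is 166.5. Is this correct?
No, the correct result is 156.5.

Step 1: Calculate the correct sum after transformation
Step 2: Apply multiplier 1.1 to records where tx_type = 'transfer'
Step 3: Correct result = 156.5
Step 4: Claimed result = 166.5
Step 5: 156.5 ≠ 166.5
Conclusion: The claimed result is incorrect. The correct answer is 156.5.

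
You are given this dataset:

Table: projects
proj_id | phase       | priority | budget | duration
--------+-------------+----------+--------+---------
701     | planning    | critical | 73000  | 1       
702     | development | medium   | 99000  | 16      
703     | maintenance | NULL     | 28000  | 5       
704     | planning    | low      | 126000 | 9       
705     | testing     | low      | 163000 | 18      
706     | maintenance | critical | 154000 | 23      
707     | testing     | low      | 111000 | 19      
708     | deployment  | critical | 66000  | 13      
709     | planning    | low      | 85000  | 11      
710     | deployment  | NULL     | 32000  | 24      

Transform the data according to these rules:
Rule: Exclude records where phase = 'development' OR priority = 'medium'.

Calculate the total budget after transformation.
838000

Step 1: Find records where phase = 'development' OR priority = 'medium'
Step 2: 1 records match, summing to 99000
Step 3: Original sum: 937000
Step 4: Remaining sum = 937000 - 99000 = 838000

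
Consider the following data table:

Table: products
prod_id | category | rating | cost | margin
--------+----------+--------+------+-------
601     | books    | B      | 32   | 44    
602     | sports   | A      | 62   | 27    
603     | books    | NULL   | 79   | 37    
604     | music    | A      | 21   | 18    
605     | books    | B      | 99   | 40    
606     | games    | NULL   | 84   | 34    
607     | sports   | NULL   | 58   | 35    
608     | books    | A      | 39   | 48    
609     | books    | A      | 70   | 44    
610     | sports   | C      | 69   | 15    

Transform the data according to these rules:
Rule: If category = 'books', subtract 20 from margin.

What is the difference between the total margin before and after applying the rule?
100

Step 1: Original sum of margin = 342
Step 2: 5 records have category = 'books'
Step 3: Each affected record changes by -20
Step 4: Total change = 5 × -20 = -100
Step 5: New sum = 342 + -100 = 242
Step 6: Difference = |242 - 342| = 100
        (Sum decreased by 100)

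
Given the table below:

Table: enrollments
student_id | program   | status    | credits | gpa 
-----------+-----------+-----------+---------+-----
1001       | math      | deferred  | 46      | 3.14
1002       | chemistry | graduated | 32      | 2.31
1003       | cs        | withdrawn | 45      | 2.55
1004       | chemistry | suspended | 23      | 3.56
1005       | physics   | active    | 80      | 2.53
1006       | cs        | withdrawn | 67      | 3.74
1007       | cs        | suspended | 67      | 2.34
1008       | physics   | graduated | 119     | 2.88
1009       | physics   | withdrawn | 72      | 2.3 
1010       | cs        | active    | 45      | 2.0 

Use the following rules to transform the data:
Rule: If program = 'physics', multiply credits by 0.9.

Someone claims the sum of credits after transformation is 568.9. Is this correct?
Yes, the result is correct.

Step 1: Calculate the correct sum after transformation
Step 2: Apply multiplier 0.9 to records where program = 'physics'
Step 3: Correct result = 568.9
Step 4: Claimed result = 568.9
Step 5: 568.9 = 568.9 ✓
Conclusion: The claimed result is correct.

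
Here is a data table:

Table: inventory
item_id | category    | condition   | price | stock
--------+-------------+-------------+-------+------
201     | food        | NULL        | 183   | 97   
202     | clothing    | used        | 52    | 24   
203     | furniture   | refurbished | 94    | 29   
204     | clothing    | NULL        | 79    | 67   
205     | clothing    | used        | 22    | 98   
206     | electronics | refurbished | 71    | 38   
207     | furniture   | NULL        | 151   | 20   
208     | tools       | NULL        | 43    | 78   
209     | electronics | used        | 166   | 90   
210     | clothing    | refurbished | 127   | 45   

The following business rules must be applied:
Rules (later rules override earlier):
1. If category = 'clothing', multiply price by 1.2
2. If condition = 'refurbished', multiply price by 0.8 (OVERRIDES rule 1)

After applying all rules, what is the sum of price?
960.2

Step 1: Rule 2 takes priority for records with condition = 'refurbished'
  - 3 records: 292 × 0.8 = 233.6
Step 2: Rule 1 applies to remaining records with category = 'clothing'
  - 3 records: 153 × 1.2 = 183.6
Step 3: Other records unchanged: 543
Step 4: Final sum = 233.6 + 183.6 + 543 = 960.2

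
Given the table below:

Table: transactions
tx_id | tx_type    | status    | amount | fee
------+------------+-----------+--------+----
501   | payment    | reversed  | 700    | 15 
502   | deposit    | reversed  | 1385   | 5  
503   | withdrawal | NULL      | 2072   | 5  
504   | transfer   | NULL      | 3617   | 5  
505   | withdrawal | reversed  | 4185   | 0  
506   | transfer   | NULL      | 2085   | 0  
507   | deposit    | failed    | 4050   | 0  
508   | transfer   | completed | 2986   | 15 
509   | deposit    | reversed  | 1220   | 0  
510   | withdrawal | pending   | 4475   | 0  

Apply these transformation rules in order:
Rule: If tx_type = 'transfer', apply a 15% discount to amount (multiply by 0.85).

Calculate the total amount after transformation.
25471.8

Step 1: Records with tx_type = 'transfer' have total amount = 8688
Step 2: Apply multiplier: 8688 × 0.85 = 7384.8
Step 3: Other records total: 18087
Step 4: Final sum = 7384.8 + 18087 = 25471.8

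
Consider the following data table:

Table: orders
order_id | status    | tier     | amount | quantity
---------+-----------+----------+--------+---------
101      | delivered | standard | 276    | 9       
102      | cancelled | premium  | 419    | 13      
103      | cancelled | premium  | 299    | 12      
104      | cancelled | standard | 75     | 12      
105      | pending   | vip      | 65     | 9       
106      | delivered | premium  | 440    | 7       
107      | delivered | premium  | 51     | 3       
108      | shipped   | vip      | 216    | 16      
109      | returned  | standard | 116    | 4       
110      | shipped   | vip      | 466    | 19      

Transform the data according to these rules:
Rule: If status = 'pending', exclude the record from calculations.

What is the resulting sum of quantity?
95

Step 1: Identify records where status = 'pending'
Step 2: The excluded records sum to 9
Step 3: Original total quantity = 104
Step 4: Remaining total = 104 - 9 = 95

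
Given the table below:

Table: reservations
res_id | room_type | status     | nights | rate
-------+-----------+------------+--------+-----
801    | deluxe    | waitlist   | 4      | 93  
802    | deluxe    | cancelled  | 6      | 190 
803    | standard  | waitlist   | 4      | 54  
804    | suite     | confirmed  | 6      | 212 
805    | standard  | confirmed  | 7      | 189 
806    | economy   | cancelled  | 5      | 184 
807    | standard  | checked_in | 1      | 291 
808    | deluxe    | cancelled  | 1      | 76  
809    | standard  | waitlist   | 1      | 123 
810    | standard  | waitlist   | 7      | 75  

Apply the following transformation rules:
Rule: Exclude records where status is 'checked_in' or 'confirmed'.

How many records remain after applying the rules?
7

Step 1: Count records to exclude
  - 1 (checked_in) + 2 (confirmed) = 3 records
Step 2: Total records: 10
Step 3: Remaining = 10 - 3 = 7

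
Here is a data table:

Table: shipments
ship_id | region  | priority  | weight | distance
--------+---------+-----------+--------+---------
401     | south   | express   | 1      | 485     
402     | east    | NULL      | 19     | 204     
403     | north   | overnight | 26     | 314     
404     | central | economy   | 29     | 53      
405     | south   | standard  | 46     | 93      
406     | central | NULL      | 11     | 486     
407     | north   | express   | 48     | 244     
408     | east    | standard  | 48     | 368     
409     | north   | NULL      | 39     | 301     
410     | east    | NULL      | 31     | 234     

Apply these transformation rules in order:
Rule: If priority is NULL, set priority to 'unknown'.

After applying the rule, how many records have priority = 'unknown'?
4

Step 1: Count records where priority IS NULL
Step 2: Found 4 records with NULL priority
Step 3: These records will have priority set to 'unknown'
Step 4: Records already having priority = 'unknown': 0
Step 5: Answer: 4 + 0 = 4 records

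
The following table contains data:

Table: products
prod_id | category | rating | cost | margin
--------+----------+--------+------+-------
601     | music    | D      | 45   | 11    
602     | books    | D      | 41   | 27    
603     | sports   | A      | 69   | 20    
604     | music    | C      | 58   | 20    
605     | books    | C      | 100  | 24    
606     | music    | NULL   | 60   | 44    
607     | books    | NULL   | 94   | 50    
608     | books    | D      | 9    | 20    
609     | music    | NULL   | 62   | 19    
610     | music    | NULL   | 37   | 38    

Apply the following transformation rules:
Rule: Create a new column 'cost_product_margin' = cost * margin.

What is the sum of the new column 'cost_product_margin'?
16646

Step 1: For each record, compute cost * margin
Example calculations:
  45 * 11 = 495
  41 * 27 = 1107
  69 * 20 = 1380
  ...
Step 2: Sum all derived values
Step 3: Total = 16646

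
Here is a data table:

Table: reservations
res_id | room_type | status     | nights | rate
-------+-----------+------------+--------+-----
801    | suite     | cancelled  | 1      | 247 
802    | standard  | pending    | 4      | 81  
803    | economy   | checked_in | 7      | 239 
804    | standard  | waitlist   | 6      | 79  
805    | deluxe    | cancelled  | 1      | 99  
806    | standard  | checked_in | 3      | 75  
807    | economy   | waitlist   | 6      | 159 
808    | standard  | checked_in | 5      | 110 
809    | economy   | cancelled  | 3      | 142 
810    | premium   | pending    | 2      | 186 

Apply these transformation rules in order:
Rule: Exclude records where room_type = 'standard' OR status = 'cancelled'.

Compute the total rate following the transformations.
584

Step 1: Find records where room_type = 'standard' OR status = 'cancelled'
Step 2: 7 records match, summing to 833
Step 3: Original sum: 1417
Step 4: Remaining sum = 1417 - 833 = 584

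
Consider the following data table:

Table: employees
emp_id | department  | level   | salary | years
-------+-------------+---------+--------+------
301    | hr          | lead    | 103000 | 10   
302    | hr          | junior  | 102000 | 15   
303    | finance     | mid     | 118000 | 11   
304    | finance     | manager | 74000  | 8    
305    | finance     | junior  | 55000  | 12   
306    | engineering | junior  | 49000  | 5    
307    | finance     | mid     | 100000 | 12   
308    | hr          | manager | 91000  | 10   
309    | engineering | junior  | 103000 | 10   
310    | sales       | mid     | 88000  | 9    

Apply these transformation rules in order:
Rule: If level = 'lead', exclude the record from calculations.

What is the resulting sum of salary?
780000

Step 1: Identify records where level = 'lead'
Step 2: The excluded records sum to 103000
Step 3: Original total salary = 883000
Step 4: Remaining total = 883000 - 103000 = 780000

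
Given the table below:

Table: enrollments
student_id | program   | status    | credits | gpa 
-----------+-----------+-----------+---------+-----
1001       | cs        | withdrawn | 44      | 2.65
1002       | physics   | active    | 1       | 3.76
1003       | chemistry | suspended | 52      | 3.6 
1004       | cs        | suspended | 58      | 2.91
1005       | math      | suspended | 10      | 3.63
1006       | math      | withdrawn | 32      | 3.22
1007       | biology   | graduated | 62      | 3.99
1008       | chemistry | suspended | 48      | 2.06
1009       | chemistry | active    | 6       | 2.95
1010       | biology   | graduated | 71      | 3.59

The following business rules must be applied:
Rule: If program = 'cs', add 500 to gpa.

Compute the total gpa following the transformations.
1032.36

Step 1: Count records where program = 'cs': 2
Step 2: Total bonus added: 2 × 500 = 1000
Step 3: Original sum of gpa: 32.36
Step 4: Final sum = 32.36 + 1000 = 1032.36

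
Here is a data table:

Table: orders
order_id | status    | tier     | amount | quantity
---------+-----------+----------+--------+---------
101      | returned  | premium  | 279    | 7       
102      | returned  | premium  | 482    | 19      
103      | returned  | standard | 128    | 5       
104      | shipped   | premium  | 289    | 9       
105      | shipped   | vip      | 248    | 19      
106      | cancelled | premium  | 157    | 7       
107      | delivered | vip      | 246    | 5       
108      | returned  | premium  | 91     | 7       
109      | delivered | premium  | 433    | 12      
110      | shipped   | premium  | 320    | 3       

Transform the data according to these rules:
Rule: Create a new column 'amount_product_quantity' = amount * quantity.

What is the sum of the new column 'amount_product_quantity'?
28186

Step 1: For each record, compute amount * quantity
Example calculations:
  279 * 7 = 1953
  482 * 19 = 9158
  128 * 5 = 640
  ...
Step 2: Sum all derived values
Step 3: Total = 28186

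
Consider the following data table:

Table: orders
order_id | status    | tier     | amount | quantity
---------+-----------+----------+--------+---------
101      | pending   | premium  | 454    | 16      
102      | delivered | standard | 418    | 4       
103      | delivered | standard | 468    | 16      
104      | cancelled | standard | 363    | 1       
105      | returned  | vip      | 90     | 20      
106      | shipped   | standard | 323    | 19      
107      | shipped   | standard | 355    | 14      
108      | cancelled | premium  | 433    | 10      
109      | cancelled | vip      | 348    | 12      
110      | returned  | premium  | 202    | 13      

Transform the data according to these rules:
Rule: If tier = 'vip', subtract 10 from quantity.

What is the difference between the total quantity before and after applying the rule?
20

Step 1: Original sum of quantity = 125
Step 2: 2 records have tier = 'vip'
Step 3: Each affected record changes by -10
Step 4: Total change = 2 × -10 = -20
Step 5: New sum = 125 + -20 = 105
Step 6: Difference = |105 - 125| = 20
        (Sum decreased by 20)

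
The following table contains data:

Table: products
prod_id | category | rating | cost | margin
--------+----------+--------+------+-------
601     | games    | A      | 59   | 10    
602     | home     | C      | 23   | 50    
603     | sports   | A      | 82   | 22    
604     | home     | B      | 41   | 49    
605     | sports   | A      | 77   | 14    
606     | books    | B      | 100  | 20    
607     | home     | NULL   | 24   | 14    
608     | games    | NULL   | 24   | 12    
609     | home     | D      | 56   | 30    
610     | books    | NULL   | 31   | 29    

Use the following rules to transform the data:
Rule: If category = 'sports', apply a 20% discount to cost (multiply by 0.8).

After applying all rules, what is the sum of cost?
485.2

Step 1: Records with category = 'sports' have total cost = 159
Step 2: Apply multiplier: 159 × 0.8 = 127.2
Step 3: Other records total: 358
Step 4: Final sum = 127.2 + 358 = 485.2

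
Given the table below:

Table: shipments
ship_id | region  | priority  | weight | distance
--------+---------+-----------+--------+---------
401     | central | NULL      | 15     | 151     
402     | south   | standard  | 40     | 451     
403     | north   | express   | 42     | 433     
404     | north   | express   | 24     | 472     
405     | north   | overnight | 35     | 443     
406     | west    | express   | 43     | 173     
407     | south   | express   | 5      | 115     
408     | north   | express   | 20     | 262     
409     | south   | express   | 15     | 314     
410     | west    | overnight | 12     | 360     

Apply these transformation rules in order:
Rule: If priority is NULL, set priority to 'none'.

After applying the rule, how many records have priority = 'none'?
1

Step 1: Count records where priority IS NULL
Step 2: Found 1 records with NULL priority
Step 3: These records will have priority set to 'none'
Step 4: Records already having priority = 'none': 0
Step 5: Answer: 1 + 0 = 1 records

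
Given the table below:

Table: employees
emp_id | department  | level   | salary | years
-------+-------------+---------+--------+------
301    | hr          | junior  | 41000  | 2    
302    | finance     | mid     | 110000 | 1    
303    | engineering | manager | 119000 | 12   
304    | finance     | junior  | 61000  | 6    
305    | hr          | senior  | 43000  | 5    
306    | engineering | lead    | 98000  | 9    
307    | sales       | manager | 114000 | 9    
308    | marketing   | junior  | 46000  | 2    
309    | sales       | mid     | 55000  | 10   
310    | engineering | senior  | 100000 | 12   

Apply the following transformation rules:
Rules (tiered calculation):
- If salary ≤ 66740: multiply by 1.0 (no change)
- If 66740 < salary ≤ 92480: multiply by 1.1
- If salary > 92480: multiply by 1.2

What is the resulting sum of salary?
895200.0

Step 1: Tier 1 (salary ≤ 66740): 5 records, sum = 246000 × 1.0 = 246000.0
Step 2: Tier 2 (66740 < salary ≤ 92480): 0 records, sum = 0 × 1.1 = 0.0
Step 3: Tier 3 (salary > 92480): 5 records, sum = 541000 × 1.2 = 649200.0
Step 4: Final sum = 246000.0 + 0.0 + 649200.0 = 895200.0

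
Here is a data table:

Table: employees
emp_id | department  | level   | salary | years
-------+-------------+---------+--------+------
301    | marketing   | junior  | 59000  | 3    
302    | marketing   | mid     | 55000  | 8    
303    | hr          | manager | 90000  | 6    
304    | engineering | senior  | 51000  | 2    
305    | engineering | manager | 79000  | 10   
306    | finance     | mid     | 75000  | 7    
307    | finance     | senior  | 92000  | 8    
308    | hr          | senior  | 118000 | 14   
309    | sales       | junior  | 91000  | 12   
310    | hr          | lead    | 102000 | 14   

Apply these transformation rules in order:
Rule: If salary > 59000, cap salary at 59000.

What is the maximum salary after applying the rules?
59000

Step 1: Original maximum salary = 118000
Step 2: Apply cap at 59000
Step 3: 7 records had salary > 59000 and were capped
Step 4: Maximum after transformation = 59000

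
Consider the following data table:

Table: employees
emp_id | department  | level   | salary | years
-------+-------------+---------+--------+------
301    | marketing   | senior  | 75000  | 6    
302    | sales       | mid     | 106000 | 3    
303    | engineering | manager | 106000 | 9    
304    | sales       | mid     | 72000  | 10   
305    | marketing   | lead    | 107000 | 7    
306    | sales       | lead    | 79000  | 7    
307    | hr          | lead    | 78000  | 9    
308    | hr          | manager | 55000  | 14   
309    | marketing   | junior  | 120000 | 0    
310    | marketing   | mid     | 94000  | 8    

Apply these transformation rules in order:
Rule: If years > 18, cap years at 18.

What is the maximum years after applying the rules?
14

Step 1: Original maximum years = 14
Step 2: Check cap of 18 against maximum
Step 3: No records exceed the cap (max 14 <= cap 18), so no capping applies
Step 4: Maximum after transformation = 14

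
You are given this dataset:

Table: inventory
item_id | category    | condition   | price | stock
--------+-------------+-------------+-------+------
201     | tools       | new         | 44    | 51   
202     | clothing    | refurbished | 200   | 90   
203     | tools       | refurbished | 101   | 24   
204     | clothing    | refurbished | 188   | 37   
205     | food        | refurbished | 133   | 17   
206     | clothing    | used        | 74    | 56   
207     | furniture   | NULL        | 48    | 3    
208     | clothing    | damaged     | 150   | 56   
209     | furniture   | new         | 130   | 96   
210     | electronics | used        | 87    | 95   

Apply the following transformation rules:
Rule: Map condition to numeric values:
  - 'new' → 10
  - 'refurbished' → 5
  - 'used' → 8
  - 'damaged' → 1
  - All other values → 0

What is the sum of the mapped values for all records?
57

Step 1: Apply mapping to each record
Step 2: Count by status:
  'new': 2 records × 10 = 20
  'refurbished': 4 records × 5 = 20
  'used': 2 records × 8 = 16
  'damaged': 1 records × 1 = 1
Step 3: Sum all mapped values = 57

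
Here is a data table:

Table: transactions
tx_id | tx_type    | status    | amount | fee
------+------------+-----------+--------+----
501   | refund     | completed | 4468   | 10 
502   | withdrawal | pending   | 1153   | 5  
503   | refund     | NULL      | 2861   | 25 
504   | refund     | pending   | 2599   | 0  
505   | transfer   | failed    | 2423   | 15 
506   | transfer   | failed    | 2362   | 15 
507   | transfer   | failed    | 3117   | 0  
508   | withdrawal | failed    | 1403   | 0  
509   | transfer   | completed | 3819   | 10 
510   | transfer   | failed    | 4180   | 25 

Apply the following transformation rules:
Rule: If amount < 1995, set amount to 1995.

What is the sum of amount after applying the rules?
29819

Step 1: 2 records have amount < 1995
Step 2: These records originally summed to 2556
Step 3: After setting to minimum: 2 × 1995 = 3990
Step 4: Unaffected records sum: 25829
Step 5: Final sum = 3990 + 25829 = 29819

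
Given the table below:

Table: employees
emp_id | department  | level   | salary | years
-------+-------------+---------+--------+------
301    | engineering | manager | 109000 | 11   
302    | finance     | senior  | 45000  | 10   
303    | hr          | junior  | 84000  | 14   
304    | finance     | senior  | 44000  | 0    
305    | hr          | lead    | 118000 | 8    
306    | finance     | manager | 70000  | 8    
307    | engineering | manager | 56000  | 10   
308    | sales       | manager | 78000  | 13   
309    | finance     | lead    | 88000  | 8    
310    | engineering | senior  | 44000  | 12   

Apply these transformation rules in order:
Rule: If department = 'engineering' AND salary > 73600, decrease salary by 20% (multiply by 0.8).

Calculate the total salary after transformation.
714200.0

Step 1: Find records where department = 'engineering' AND salary > 73600
Step 2: 1 records match, summing to 109000
Step 3: After multiplier: 109000 × 0.8 = 87200.0
Step 4: Unaffected records sum: 627000
Step 5: Final sum = 87200.0 + 627000 = 714200.0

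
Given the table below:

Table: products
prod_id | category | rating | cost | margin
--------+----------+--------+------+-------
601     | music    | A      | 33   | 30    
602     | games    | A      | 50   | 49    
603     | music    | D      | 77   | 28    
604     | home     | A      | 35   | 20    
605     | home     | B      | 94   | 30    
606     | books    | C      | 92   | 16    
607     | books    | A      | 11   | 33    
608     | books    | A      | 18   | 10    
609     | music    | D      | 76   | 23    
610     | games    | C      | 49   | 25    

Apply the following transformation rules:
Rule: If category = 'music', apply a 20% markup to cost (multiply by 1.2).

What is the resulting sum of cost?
572.2

Step 1: Records with category = 'music' have total cost = 186
Step 2: Apply multiplier: 186 × 1.2 = 223.2
Step 3: Other records total: 349
Step 4: Final sum = 223.2 + 349 = 572.2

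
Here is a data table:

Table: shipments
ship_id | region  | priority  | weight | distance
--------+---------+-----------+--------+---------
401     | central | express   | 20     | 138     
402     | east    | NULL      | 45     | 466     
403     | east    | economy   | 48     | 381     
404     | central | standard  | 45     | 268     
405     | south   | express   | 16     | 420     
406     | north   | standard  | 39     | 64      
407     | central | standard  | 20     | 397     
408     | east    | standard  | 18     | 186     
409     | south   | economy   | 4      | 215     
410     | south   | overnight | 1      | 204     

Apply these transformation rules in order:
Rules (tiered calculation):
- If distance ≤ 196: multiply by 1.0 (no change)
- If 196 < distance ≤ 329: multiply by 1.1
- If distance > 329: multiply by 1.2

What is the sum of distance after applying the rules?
3140.5

Step 1: Tier 1 (distance ≤ 196): 3 records, sum = 388 × 1.0 = 388.0
Step 2: Tier 2 (196 < distance ≤ 329): 3 records, sum = 687 × 1.1 = 755.7
Step 3: Tier 3 (distance > 329): 4 records, sum = 1664 × 1.2 = 1996.8
Step 4: Final sum = 388.0 + 755.7 + 1996.8 = 3140.5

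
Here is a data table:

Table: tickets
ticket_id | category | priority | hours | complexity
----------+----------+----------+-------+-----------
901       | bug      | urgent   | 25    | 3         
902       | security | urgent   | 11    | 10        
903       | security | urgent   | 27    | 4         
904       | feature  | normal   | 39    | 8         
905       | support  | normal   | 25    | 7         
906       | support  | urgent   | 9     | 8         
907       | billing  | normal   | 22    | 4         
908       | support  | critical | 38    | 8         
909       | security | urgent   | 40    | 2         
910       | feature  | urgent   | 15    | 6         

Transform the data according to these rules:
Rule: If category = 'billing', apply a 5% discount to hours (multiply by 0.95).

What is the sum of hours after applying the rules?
249.9

Step 1: Records with category = 'billing' have total hours = 22
Step 2: Apply multiplier: 22 × 0.95 = 20.9
Step 3: Other records total: 229
Step 4: Final sum = 20.9 + 229 = 249.9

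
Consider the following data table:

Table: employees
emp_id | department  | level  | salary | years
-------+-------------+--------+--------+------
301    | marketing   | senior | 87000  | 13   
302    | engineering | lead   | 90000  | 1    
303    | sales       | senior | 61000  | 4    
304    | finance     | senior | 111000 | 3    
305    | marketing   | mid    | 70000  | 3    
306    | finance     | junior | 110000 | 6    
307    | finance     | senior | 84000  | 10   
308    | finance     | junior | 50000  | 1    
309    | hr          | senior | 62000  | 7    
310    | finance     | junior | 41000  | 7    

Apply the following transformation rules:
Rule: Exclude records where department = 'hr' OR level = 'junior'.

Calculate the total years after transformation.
34

Step 1: Find records where department = 'hr' OR level = 'junior'
Step 2: 4 records match, summing to 21
Step 3: Original sum: 55
Step 4: Remaining sum = 55 - 21 = 34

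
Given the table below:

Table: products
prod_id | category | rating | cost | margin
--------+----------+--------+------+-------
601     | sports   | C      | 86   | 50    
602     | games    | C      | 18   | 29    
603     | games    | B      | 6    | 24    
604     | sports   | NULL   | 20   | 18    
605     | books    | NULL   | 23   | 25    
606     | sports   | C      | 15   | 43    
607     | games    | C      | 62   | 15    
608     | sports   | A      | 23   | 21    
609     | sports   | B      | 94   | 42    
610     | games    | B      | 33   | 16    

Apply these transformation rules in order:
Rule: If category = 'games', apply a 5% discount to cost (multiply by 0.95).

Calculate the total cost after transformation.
374.05

Step 1: Records with category = 'games' have total cost = 119
Step 2: Apply multiplier: 119 × 0.95 = 113.05
Step 3: Other records total: 261
Step 4: Final sum = 113.05 + 261 = 374.05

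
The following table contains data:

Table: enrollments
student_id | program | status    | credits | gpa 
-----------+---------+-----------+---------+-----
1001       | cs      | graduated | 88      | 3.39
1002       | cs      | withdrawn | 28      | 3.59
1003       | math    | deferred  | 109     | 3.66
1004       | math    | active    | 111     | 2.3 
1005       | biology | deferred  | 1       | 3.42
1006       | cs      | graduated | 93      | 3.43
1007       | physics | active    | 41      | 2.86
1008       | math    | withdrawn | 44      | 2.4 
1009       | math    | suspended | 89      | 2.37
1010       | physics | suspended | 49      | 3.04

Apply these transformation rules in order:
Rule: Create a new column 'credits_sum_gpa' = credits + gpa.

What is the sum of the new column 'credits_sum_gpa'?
683.46

Step 1: For each record, compute credits + gpa
Example calculations:
  88 + 3.39 = 91.39
  28 + 3.59 = 31.59
  109 + 3.66 = 112.66
  ...
Step 2: Sum all derived values
Step 3: Total = 683.46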